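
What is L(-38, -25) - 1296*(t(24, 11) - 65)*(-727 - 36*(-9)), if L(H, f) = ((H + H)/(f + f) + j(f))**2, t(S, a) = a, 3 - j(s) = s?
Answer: -17626675356/625 ≈ -2.8203e+7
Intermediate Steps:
j(s) = 3 - s
L(H, f) = (3 - f + H/f)**2 (L(H, f) = ((H + H)/(f + f) + (3 - f))**2 = ((2*H)/((2*f)) + (3 - f))**2 = ((2*H)*(1/(2*f)) + (3 - f))**2 = (H/f + (3 - f))**2 = (3 - f + H/f)**2)
L(-38, -25) - 1296*(t(24, 11) - 65)*(-727 - 36*(-9)) = (-38 - 1*(-25)*(-3 - 25))**2/(-25)**2 - 1296*(11 - 65)*(-727 - 36*(-9)) = (-38 - 1*(-25)*(-28))**2/625 - (-69984)*(-727 + 324) = (-38 - 700)**2/625 - (-69984)*(-403) = (1/625)*(-738)**2 - 1296*21762 = (1/625)*544644 - 28203552 = 544644/625 - 28203552 = -17626675356/625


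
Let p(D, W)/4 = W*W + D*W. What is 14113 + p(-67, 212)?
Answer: 137073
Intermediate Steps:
p(D, W) = 4*W² + 4*D*W (p(D, W) = 4*(W*W + D*W) = 4*(W² + D*W) = 4*W² + 4*D*W)
14113 + p(-67, 212) = 14113 + 4*212*(-67 + 212) = 14113 + 4*212*145 = 14113 + 122960 = 137073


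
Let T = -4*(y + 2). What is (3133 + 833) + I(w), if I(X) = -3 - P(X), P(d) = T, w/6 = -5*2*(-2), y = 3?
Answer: 3983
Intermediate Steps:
w = 120 (w = 6*(-5*2*(-2)) = 6*(-10*(-2)) = 6*20 = 120)
T = -20 (T = -4*(3 + 2) = -4*5 = -20)
P(d) = -20
I(X) = 17 (I(X) = -3 - 1*(-20) = -3 + 20 = 17)
(3133 + 833) + I(w) = (3133 + 833) + 17 = 3966 + 17 = 3983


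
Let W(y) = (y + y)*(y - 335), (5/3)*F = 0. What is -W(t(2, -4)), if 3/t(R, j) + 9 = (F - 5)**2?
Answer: 16071/128 ≈ 125.55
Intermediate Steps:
F = 0 (F = (3/5)*0 = 0)
t(R, j) = 3/16 (t(R, j) = 3/(-9 + (0 - 5)**2) = 3/(-9 + (-5)**2) = 3/(-9 + 25) = 3/16)
W(y) = 2*y*(-335 + y) (W(y) = (2*y)*(-335 + y) = 2*y*(-335 + y))
-W(t(2, -4)) = -2*3*(-335 + 3/16)/16 = -2*3*(-5357)/(16*16) = -1*(-16071/128) = 16071/128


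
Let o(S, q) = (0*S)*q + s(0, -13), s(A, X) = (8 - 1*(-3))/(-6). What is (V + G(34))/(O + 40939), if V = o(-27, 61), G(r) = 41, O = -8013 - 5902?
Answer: 235/162144 ≈ 0.0014493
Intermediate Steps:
O = -13915
s(A, X) = -11/6 (s(A, X) = (8 + 3)*(-1/6) = 11*(-1/6) = -11/6)
o(S, q) = -11/6 (o(S, q) = (0*S)*q - 11/6 = 0*q - 11/6 = 0 - 11/6 = -11/6)
V = -11/6 ≈ -1.8333
(V + G(34))/(O + 40939) = (-11/6 + 41)/(-13915 + 40939) = (235/6)/27024 = (235/6)*(1/27024) = 235/162144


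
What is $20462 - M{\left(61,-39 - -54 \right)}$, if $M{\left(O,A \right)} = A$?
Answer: $20447$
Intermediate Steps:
$20462 - M{\left(61,-39 - -54 \right)} = 20462 - \left(-39 - -54\right) = 20462 - \left(-39 + 54\right) = 20462 - 15 = 20447$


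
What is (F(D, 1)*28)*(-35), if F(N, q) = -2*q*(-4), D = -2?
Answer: -7840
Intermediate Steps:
F(N, q) = 8*q
(F(D, 1)*28)*(-35) = ((8*1)*28)*(-35) = (8*28)*(-35) = 224*(-35) = -7840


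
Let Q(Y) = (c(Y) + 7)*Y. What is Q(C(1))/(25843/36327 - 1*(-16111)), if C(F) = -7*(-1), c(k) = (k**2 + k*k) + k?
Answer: 7120092/146322535 ≈ 0.048660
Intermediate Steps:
c(k) = k + 2*k**2 (c(k) = (k**2 + k**2) + k = 2*k**2 + k = k + 2*k**2)
C(F) = 7
Q(Y) = Y*(7 + Y*(1 + 2*Y)) (Q(Y) = (Y*(1 + 2*Y) + 7)*Y = (7 + Y*(1 + 2*Y))*Y = Y*(7 + Y*(1 + 2*Y)))
Q(C(1))/(25843/36327 - 1*(-16111)) = (7*(7 + 7*(1 + 2*7)))/(25843/36327 - 1*(-16111)) = (7*(7 + 7*(1 + 14)))/(25843*(1/36327) + 16111) = (7*(7 + 7*15))/(25843/36327 + 16111) = (7*(7 + 105))/(585290140/36327) = (7*112)*(36327/585290140) = 784*(36327/585290140) = 7120092/146322535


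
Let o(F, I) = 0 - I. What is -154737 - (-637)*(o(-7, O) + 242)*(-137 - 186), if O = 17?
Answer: -46448712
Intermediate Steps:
o(F, I) = -I
-154737 - (-637)*(o(-7, O) + 242)*(-137 - 186) = -154737 - (-637)*(-1*17 + 242)*(-137 - 186) = -154737 - (-637)*(-17 + 242)*(-323) = -154737 - (-637)*225*(-323) = -154737 - (-637)*(-72675) = -154737 - 1*46293975 = -154737 - 46293975 = -46448712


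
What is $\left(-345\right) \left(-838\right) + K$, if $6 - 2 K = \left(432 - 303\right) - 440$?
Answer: $\frac{578537}{2} \approx 2.8927 \cdot 10^{5}$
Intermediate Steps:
$K = \frac{317}{2}$ ($K = 3 - \frac{\left(432 - 303\right) - 440}{2} = 3 - \frac{129 - 440}{2} = 3 - - \frac{311}{2} = 3 + \frac{311}{2} = \frac{317}{2} \approx 158.5$)
$\left(-345\right) \left(-838\right) + K = \left(-345\right) \left(-838\right) + \frac{317}{2} = 289110 + \frac{317}{2} = \frac{578537}{2}$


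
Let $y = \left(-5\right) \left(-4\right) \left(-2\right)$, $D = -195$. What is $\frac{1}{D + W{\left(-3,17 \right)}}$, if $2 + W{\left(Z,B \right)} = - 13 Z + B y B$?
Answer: $- \frac{1}{11718} \approx -8.5339 \cdot 10^{-5}$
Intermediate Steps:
$y = -40$ ($y = 20 \left(-2\right) = -40$)
$W{\left(Z,B \right)} = -2 - 40 B^{2} - 13 Z$ ($W{\left(Z,B \right)} = -2 + \left(- 13 Z + B \left(-40\right) B\right) = -2 + \left(- 13 Z + - 40 B B\right) = -2 - \left(13 Z + 40 B^{2}\right) = -2 - 40 B^{2} - 13 Z$)
$\frac{1}{D + W{\left(-3,17 \right)}} = \frac{1}{-195 - \left(-37 + 11560\right)} = \frac{1}{-195 - 11523} = \frac{1}{-11718} = - \frac{1}{11718}$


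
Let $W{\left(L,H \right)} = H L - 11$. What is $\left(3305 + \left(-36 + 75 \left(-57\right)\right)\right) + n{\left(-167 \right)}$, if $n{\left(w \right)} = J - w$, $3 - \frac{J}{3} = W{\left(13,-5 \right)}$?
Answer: $-602$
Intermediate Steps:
$W{\left(L,H \right)} = -11 + H L$
$J = 237$ ($J = 9 - 3 \left(-11 - 65\right) = 9 - -228 = 9 + 228 = 237$)
$n{\left(w \right)} = 237 - w$
$\left(3305 + \left(-36 + 75 \left(-57\right)\right)\right) + n{\left(-167 \right)} = \left(3305 + \left(-36 + 75 \left(-57\right)\right)\right) + \left(237 - -167\right) = \left(3305 - 4311\right) + \left(237 + 167\right) = \left(3305 - 4311\right) + 404 = -1006 + 404 = -602$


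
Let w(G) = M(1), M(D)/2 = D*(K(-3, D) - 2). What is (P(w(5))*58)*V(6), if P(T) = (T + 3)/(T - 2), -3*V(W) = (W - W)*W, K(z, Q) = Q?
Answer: 0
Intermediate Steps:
M(D) = 2*D*(-2 + D) (M(D) = 2*(D*(D - 2)) = 2*(D*(-2 + D)) = 2*D*(-2 + D))
w(G) = -2 (w(G) = 2*1*(-2 + 1) = 2*1*(-1) = -2)
V(W) = 0 (V(W) = -(W - W)*W/3 = -0*W = -1/3*0 = 0)
P(T) = (3 + T)/(-2 + T)
(P(w(5))*58)*V(6) = (((3 - 2)/(-2 - 2))*58)*0 = ((1/(-4))*58)*0 = (-1/4*1*58)*0 = -1/4*58*0 = -29/2*0 = 0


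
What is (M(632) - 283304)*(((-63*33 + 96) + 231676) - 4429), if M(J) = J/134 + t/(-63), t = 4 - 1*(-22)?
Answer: -89790832455584/1407 ≈ -6.3817e+10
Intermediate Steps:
t = 26 (t = 4 + 22 = 26)
M(J) = -26/63 + J/134 (M(J) = J/134 + 26/(-63) = J*(1/134) + 26*(-1/63) = J/134 - 26/63 = -26/63 + J/134)
(M(632) - 283304)*(((-63*33 + 96) + 231676) - 4429) = ((-26/63 + (1/134)*632) - 283304)*(((-63*33 + 96) + 231676) - 4429) = ((-26/63 + 316/67) - 283304)*(((-2079 + 96) + 231676) - 4429) = (18166/4221 - 283304)*((-1983 + 231676) - 4429) = -1195808018*(229693 - 4429)/4221 = -1195808018/4221*225264 = -89790832455584/1407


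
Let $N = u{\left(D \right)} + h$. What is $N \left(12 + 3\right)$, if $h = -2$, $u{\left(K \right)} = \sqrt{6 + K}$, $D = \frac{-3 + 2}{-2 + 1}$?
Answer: $-30 + 15 \sqrt{7} \approx 9.6863$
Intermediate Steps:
$D = 1$ ($D = - \frac{1}{-1} = \left(-1\right) \left(-1\right) = 1$)
$N = -2 + \sqrt{7}$ ($N = \sqrt{6 + 1} - 2 = \sqrt{7} - 2 = -2 + \sqrt{7} \approx 0.64575$)
$N \left(12 + 3\right) = \left(-2 + \sqrt{7}\right) \left(12 + 3\right) = \left(-2 + \sqrt{7}\right) 15 = -30 + 15 \sqrt{7}$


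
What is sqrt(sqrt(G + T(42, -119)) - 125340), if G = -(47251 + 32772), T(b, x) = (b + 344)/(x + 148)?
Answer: sqrt(-105410940 + 87*I*sqrt(7476461))/29 ≈ 0.39948 + 354.03*I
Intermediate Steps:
T(b, x) = (344 + b)/(148 + x)
G = -80023 (G = -1*80023 = -80023)
sqrt(sqrt(G + T(42, -119)) - 125340) = sqrt(sqrt(-80023 + (344 + 42)/(148 - 119)) - 125340) = sqrt(sqrt(-80023 + 386/29) - 125340) = sqrt(sqrt(-2320281/29) - 125340) = sqrt(3*I*sqrt(7476461)/29 - 125340) = sqrt(-125340 + 3*I*sqrt(7476461)/29)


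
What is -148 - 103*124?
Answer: -12920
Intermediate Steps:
-148 - 103*124 = -148 - 12772 = -12920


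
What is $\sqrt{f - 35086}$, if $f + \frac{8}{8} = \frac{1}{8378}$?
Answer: $\frac{i \sqrt{2462787538530}}{8378} \approx 187.32 i$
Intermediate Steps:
$f = - \frac{8377}{8378}$ ($f = -1 + \frac{1}{8378} = - \frac{8377}{8378} \approx -0.99988$)
$\sqrt{f - 35086} = \sqrt{- \frac{8377}{8378} - 35086} = \sqrt{- \frac{293958885}{8378}} = \frac{i \sqrt{2462787538530}}{8378}$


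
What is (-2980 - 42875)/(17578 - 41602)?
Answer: 15285/8008 ≈ 1.9087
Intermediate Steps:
(-2980 - 42875)/(17578 - 41602) = -45855/(-24024) = -45855*(-1/24024) = 15285/8008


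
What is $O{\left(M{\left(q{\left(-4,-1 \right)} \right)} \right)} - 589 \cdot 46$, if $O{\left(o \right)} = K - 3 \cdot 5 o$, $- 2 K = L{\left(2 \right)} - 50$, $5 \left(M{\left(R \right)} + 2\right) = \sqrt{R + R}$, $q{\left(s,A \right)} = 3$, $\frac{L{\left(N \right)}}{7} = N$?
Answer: $-27046 - 3 \sqrt{6} \approx -27053.0$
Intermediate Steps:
$L{\left(N \right)} = 7 N$
$M{\left(R \right)} = -2 + \frac{\sqrt{2} \sqrt{R}}{5}$ ($M{\left(R \right)} = -2 + \frac{\sqrt{R + R}}{5} = -2 + \frac{\sqrt{2 R}}{5} = -2 + \frac{\sqrt{2} \sqrt{R}}{5}$)
$K = 18$ ($K = - \frac{7 \cdot 2 - 50}{2} = - \frac{14 - 50}{2} = \left(- \frac{1}{2}\right) \left(-36\right) = 18$)
$O{\left(o \right)} = 18 - 15 o$ ($O{\left(o \right)} = 18 - 3 \cdot 5 o = 18 - 15 o$)
$O{\left(M{\left(q{\left(-4,-1 \right)} \right)} \right)} - 589 \cdot 46 = \left(18 - 15 \left(-2 + \frac{\sqrt{2} \sqrt{3}}{5}\right)\right) - 589 \cdot 46 = \left(18 - 15 \left(-2 + \frac{\sqrt{6}}{5}\right)\right) - 27094 = \left(18 + \left(30 - 3 \sqrt{6}\right)\right) - 27094 = \left(48 - 3 \sqrt{6}\right) - 27094 = -27046 - 3 \sqrt{6}$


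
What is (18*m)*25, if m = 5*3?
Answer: 6750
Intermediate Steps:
m = 15
(18*m)*25 = (18*15)*25 = 270*25 = 6750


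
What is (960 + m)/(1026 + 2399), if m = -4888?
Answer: -3928/3425 ≈ -1.1469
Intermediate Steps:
(960 + m)/(1026 + 2399) = (960 - 4888)/(1026 + 2399) = -3928/3425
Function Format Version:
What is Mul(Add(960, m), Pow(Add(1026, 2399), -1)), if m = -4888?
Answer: Rational(-3928, 3425) ≈ -1.1469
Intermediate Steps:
Mul(Add(960, m), Pow(Add(1026, 2399), -1)) = Mul(Add(960, -4888), Pow(Add(1026, 2399), -1)) = Mul(-3928, Pow(3425, -1)) = Mul(-3928, Rational(1, 3425)) = Rational(-3928, 3425)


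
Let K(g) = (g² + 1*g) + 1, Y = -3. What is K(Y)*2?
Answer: 14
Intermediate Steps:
K(g) = 1 + g + g² (K(g) = (g² + g) + 1 = (g + g²) + 1 = 1 + g + g²)
K(Y)*2 = (1 - 3 + (-3)²)*2 = (1 - 3 + 9)*2 = 7*2 = 14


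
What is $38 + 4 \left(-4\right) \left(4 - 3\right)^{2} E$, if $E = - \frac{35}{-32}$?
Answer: $\frac{41}{2} \approx 20.5$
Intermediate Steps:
$E = \frac{35}{32}$ ($E = \left(-35\right) \left(- \frac{1}{32}\right) = \frac{35}{32} \approx 1.0938$)
$38 + 4 \left(-4\right) \left(4 - 3\right)^{2} E = 38 + 4 \left(-4\right) \left(4 - 3\right)^{2} \cdot \frac{35}{32} = 38 + - 16 \cdot 1^{2} \cdot \frac{35}{32} = 38 + \left(-16\right) 1 \cdot \frac{35}{32} = 38 - \frac{35}{2} = \frac{41}{2}$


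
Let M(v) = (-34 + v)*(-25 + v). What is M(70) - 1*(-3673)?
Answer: 5293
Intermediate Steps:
M(70) - 1*(-3673) = (850 + 70² - 59*70) - 1*(-3673) = (850 + 4900 - 4130) + 3673 = 1620 + 3673 = 5293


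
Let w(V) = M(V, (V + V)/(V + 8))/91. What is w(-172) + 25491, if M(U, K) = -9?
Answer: 2319672/91 ≈ 25491.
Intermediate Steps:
w(V) = -9/91
w(-172) + 25491 = -9/91 + 25491 = 2319672/91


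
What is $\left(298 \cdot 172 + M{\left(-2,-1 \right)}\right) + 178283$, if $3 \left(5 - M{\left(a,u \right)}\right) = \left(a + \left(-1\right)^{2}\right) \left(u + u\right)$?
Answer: $\frac{688630}{3} \approx 2.2954 \cdot 10^{5}$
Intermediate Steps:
$M{\left(a,u \right)} = 5 - \frac{2 u \left(1 + a\right)}{3}$ ($M{\left(a,u \right)} = 5 - \frac{\left(a + \left(-1\right)^{2}\right) \left(u + u\right)}{3} = 5 - \frac{\left(a + 1\right) 2 u}{3} = 5 - \frac{\left(1 + a\right) 2 u}{3} = 5 - \frac{2 u \left(1 + a\right)}{3}$)
$\left(298 \cdot 172 + M{\left(-2,-1 \right)}\right) + 178283 = \left(298 \cdot 172 - \left(- \frac{17}{3} + \frac{4}{3}\right)\right) + 178283 = \left(51256 + \left(5 + \frac{2}{3} - \frac{4}{3}\right)\right) + 178283 = \left(51256 + \frac{13}{3}\right) + 178283 = \frac{153781}{3} + 178283 = \frac{688630}{3}$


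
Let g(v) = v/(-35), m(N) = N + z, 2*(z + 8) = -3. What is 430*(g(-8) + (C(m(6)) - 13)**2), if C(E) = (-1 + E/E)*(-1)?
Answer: 509378/7 ≈ 72768.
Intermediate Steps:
z = -19/2 (z = -8 + (1/2)*(-3) = -8 - 3/2 = -19/2 ≈ -9.5000)
m(N) = -19/2 + N (m(N) = N - 19/2 = -19/2 + N)
C(E) = 0 (C(E) = (-1 + 1)*(-1) = 0*(-1) = 0)
g(v) = -v/35 (g(v) = v*(-1/35) = -v/35)
430*(g(-8) + (C(m(6)) - 13)**2) = 430*(-1/35*(-8) + (0 - 13)**2) = 430*(8/35 + (-13)**2) = 430*(8/35 + 169) = 430*(5923/35) = 509378/7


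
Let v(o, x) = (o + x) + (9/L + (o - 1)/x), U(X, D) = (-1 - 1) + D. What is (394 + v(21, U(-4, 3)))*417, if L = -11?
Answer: 1996179/11 ≈ 1.8147e+5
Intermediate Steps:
U(X, D) = -2 + D
v(o, x) = -9/11 + o + x + (-1 + o)/x (v(o, x) = (o + x) + (9/(-11) + (o - 1)/x) = (o + x) + (9*(-1/11) + (-1 + o)/x) = (o + x) + (-9/11 + (-1 + o)/x) = -9/11 + o + x + (-1 + o)/x)
(394 + v(21, U(-4, 3)))*417 = (394 + (-9/11 + 21 + (-2 + 3) - 1/(-2 + 3) + 21/(-2 + 3)))*417 = (394 + (-9/11 + 21 + 1 - 1/1 + 21/1))*417 = (394 + (-9/11 + 21 + 1 - 1*1 + 21*1))*417 = (394 + (-9/11 + 21 + 1 - 1 + 21))*417 = (394 + 453/11)*417 = (4787/11)*417 = 1996179/11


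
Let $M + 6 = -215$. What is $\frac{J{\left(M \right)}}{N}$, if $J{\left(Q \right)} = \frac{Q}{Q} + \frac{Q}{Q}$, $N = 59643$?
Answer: $\frac{2}{59643} \approx 3.3533 \cdot 10^{-5}$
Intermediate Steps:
$M = -221$ ($M = -6 - 215 = -221$)
$J{\left(Q \right)} = 2$ ($J{\left(Q \right)} = 1 + 1 = 2$)
$\frac{J{\left(M \right)}}{N} = \frac{2}{59643}$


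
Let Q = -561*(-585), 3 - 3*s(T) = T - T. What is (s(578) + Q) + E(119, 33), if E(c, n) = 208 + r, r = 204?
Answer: 328598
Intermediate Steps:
s(T) = 1 (s(T) = 1 - (T - T)/3 = 1 - ⅓*0 = 1 + 0 = 1)
Q = 328185
E(c, n) = 412 (E(c, n) = 208 + 204 = 412)
(s(578) + Q) + E(119, 33) = (1 + 328185) + 412 = 328186 + 412 = 328598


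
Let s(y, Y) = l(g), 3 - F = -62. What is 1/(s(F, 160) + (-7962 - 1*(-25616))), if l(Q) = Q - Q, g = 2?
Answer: 1/17654 ≈ 5.6644e-5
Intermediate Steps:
F = 65 (F = 3 - 1*(-62) = 3 + 62 = 65)
l(Q) = 0
s(y, Y) = 0
1/(s(F, 160) + (-7962 - 1*(-25616))) = 1/(0 + (-7962 - 1*(-25616))) = 1/(0 + (-7962 + 25616)) = 1/(0 + 17654) = 1/17654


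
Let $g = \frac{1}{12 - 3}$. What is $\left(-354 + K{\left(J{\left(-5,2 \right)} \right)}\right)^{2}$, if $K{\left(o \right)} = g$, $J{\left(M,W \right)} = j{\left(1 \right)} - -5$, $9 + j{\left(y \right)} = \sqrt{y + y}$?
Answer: $\frac{10144225}{81} \approx 1.2524 \cdot 10^{5}$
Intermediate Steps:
$j{\left(y \right)} = -9 + \sqrt{2} \sqrt{y}$ ($j{\left(y \right)} = -9 + \sqrt{y + y} = -9 + \sqrt{2 y} = -9 + \sqrt{2} \sqrt{y}$)
$g = \frac{1}{9} \approx 0.11111$
$J{\left(M,W \right)} = -4 + \sqrt{2}$ ($J{\left(M,W \right)} = \left(-9 + \sqrt{2} \sqrt{1}\right) - -5 = \left(-9 + \sqrt{2} \cdot 1\right) + 5 = \left(-9 + \sqrt{2}\right) + 5 = -4 + \sqrt{2}$)
$K{\left(o \right)} = \frac{1}{9}$
$\left(-354 + K{\left(J{\left(-5,2 \right)} \right)}\right)^{2} = \left(-354 + \frac{1}{9}\right)^{2} = \left(- \frac{3185}{9}\right)^{2} = \frac{10144225}{81}$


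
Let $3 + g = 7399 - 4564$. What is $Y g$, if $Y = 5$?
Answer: $14160$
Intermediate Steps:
$g = 2832$ ($g = -3 + \left(7399 - 4564\right) = -3 + 2835 = 2832$)
$Y g = 5 \cdot 2832 = 14160$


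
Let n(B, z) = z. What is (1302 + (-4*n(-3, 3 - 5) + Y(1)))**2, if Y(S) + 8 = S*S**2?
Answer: 1697809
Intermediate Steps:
Y(S) = -8 + S**3 (Y(S) = -8 + S*S**2 = -8 + S**3)
(1302 + (-4*n(-3, 3 - 5) + Y(1)))**2 = (1302 + (-4*(3 - 5) + (-8 + 1**3)))**2 = (1302 + (-4*(-2) + (-8 + 1)))**2 = (1302 + (8 - 7))**2 = (1302 + 1)**2 = 1303**2 = 1697809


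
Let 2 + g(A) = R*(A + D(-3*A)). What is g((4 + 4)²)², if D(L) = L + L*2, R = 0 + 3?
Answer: 2365444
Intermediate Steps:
R = 3
D(L) = 3*L (D(L) = L + 2*L = 3*L)
g(A) = -2 - 24*A (g(A) = -2 + 3*(A + 3*(-3*A)) = -2 + 3*(A - 9*A) = -2 + 3*(-8*A) = -2 - 24*A)
g((4 + 4)²)² = (-2 - 24*(4 + 4)²)² = (-2 - 24*8²)² = (-2 - 24*64)² = (-2 - 1536)² = (-1538)² = 2365444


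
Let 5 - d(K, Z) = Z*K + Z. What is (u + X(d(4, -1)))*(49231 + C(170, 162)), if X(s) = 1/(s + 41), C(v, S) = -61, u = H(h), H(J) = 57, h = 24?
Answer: 47662120/17 ≈ 2.8037e+6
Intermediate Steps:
d(K, Z) = 5 - Z - K*Z (d(K, Z) = 5 - (Z*K + Z) = 5 - (K*Z + Z) = 5 - (Z + K*Z) = 5 + (-Z - K*Z) = 5 - Z - K*Z)
u = 57
X(s) = 1/(41 + s)
(u + X(d(4, -1)))*(49231 + C(170, 162)) = (57 + 1/(41 + (5 - 1*(-1) - 1*4*(-1))))*(49231 - 61) = (57 + 1/(41 + (5 + 1 + 4)))*49170 = (57 + 1/(41 + 10))*49170 = (57 + 1/51)*49170 = (2908/51)*49170 = 47662120/17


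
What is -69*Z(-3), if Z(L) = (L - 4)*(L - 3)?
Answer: -2898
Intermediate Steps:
Z(L) = (-4 + L)*(-3 + L)
-69*Z(-3) = -69*(12 + (-3)² - 7*(-3)) = -69*(12 + 9 + 21) = -69*42 = -2898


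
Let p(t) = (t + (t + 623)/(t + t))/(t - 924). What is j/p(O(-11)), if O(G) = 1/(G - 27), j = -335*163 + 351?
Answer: -952510351/224894 ≈ -4235.4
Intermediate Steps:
j = -54254 (j = -54605 + 351 = -54254)
O(G) = 1/(-27 + G)
p(t) = (t + (623 + t)/(2*t))/(-924 + t) (p(t) = (t + (623 + t)/((2*t)))/(-924 + t) = (t + (623 + t)*(1/(2*t)))/(-924 + t) = (t + (623 + t)/(2*t))/(-924 + t))
j/p(O(-11)) = -54254*2*(-924 + 1/(-27 - 11))/((-27 - 11)*(623 + 1/(-27 - 11) + 2*(1/(-27 - 11))²)) = -54254*(-(-924 + 1/(-38))/(19*(623 + 1/(-38) + 2*(1/(-38))²))) = -54254*(-(-924 - 1/38)/(19*(623 - 1/38 + 2*(-1/38)²))) = -54254*35113/(722*(623 - 1/38 + 2*(1/1444))) = -54254*35113/(722*(623 - 1/38 + 1/722)) = -54254/((½)*(-38)*(-38/35113)*(224894/361)) = -54254/449788/35113 = -54254*35113/449788 = -952510351/224894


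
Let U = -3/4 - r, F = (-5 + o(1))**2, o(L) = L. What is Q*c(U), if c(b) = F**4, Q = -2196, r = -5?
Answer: -143917056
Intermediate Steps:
F = 16 (F = (-5 + 1)**2 = (-4)**2 = 16)
U = 17/4 (U = -3/4 - 1*(-5) = -3*1/4 + 5 = -3/4 + 5 = 17/4 ≈ 4.2500)
c(b) = 65536 (c(b) = 16**4 = 65536)
Q*c(U) = -2196*65536 = -143917056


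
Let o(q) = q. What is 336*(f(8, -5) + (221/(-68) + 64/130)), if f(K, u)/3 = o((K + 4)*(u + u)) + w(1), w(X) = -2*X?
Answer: -8053668/65 ≈ -1.2390e+5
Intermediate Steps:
f(K, u) = -6 + 6*u*(4 + K) (f(K, u) = 3*((K + 4)*(u + u) - 2*1) = 3*((4 + K)*(2*u) - 2) = 3*(2*u*(4 + K) - 2) = 3*(-2 + 2*u*(4 + K)) = -6 + 6*u*(4 + K))
336*(f(8, -5) + (221/(-68) + 64/130)) = 336*((-6 + 6*(-5)*(4 + 8)) + (221/(-68) + 64/130)) = 336*((-6 + 6*(-5)*12) + (221*(-1/68) + 64*(1/130))) = 336*((-6 - 360) + (-13/4 + 32/65)) = 336*(-366 - 717/260) = 336*(-95877/260) = -8053668/65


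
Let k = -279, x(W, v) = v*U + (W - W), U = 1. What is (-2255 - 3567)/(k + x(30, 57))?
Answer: 2911/111 ≈ 26.225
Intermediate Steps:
x(W, v) = v (x(W, v) = v*1 + (W - W) = v + 0 = v)
(-2255 - 3567)/(k + x(30, 57)) = (-2255 - 3567)/(-279 + 57) = -5822/(-222) = -5822*(-1/222) = 2911/111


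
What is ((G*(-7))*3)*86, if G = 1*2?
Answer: -3612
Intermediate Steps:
G = 2
((G*(-7))*3)*86 = ((2*(-7))*3)*86 = -14*3*86 = -42*86 = -3612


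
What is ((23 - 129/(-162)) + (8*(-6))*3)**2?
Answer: 42133081/2916 ≈ 14449.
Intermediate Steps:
((23 - 129/(-162)) + (8*(-6))*3)**2 = ((23 - 129*(-1/162)) - 48*3)**2 = ((23 + 43/54) - 144)**2 = (1285/54 - 144)**2 = (-6491/54)**2 = 42133081/2916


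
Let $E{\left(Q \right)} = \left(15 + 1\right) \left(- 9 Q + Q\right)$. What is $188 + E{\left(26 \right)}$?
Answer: $-3140$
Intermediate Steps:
$E{\left(Q \right)} = - 128 Q$ ($E{\left(Q \right)} = 16 \left(- 8 Q\right) = - 128 Q$)
$188 + E{\left(26 \right)} = 188 - 3328 = -3140$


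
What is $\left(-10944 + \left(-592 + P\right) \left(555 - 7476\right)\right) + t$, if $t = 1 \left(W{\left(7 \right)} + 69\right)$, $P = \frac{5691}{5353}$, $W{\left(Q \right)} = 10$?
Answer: $\frac{21834935140}{5353} \approx 4.079 \cdot 10^{6}$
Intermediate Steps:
$P = \frac{5691}{5353}$ ($P = 5691 \cdot \frac{1}{5353} = \frac{5691}{5353} \approx 1.0631$)
$t = 79$ ($t = 1 \left(10 + 69\right) = 1 \cdot 79 = 79$)
$\left(-10944 + \left(-592 + P\right) \left(555 - 7476\right)\right) + t = \left(-10944 + \left(-592 + \frac{5691}{5353}\right) \left(555 - 7476\right)\right) + 79 = \left(-10944 - - \frac{21893095485}{5353}\right) + 79 = \left(-10944 + \frac{21893095485}{5353}\right) + 79 = \frac{21834512253}{5353} + 79 = \frac{21834935140}{5353}$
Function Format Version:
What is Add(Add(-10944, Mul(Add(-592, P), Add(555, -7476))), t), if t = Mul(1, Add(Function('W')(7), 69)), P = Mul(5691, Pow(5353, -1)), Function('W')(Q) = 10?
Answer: Rational(21834935140, 5353) ≈ 4.0790e+6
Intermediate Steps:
P = Rational(5691, 5353) (P = Mul(5691, Rational(1, 5353)) = Rational(5691, 5353) ≈ 1.0631)
t = 79 (t = Mul(1, Add(10, 69)) = Mul(1, 79) = 79)
Add(Add(-10944, Mul(Add(-592, P), Add(555, -7476))), t) = Add(Add(-10944, Mul(Add(-592, Rational(5691, 5353)), Add(555, -7476))), 79) = Add(Add(-10944, Mul(Rational(-3163285, 5353), -6921)), 79) = Add(Add(-10944, Rational(21893095485, 5353)), 79) = Add(Rational(21834512253, 5353), 79) = Rational(21834935140, 5353)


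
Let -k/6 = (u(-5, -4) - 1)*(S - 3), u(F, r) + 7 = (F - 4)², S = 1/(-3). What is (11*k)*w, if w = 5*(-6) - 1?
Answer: -497860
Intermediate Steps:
w = -31 (w = -30 - 1 = -31)
S = -⅓ (S = 1*(-⅓) = -⅓ ≈ -0.33333)
u(F, r) = -7 + (-4 + F)² (u(F, r) = -7 + (F - 4)² = -7 + (-4 + F)²)
k = 1460 (k = -6*((-7 + (-4 - 5)²) - 1)*(-⅓ - 3) = -6*((-7 + (-9)²) - 1)*(-10)/3 = -6*((-7 + 81) - 1)*(-10)/3 = -6*(74 - 1)*(-10)/3 = -438*(-10)/3 = -6*(-730/3) = 1460)
(11*k)*w = (11*1460)*(-31) = 16060*(-31) = -497860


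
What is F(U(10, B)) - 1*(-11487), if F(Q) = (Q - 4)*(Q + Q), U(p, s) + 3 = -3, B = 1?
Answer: 11607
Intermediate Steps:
U(p, s) = -6 (U(p, s) = -3 - 3 = -6)
F(Q) = 2*Q*(-4 + Q) (F(Q) = (-4 + Q)*(2*Q) = 2*Q*(-4 + Q))
F(U(10, B)) - 1*(-11487) = 2*(-6)*(-4 - 6) - 1*(-11487) = 2*(-6)*(-10) + 11487 = 120 + 11487 = 11607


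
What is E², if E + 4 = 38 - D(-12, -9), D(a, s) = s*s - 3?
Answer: 1936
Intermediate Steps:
D(a, s) = -3 + s² (D(a, s) = s² - 3 = -3 + s²)
E = -44 (E = -4 + (38 - (-3 + (-9)²)) = -4 + (38 - (-3 + 81)) = -4 + (38 - 1*78) = -4 + (38 - 78) = -4 - 40 = -44)
E² = (-44)² = 1936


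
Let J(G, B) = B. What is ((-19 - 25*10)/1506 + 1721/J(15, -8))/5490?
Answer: -1296989/33071760 ≈ -0.039217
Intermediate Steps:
((-19 - 25*10)/1506 + 1721/J(15, -8))/5490 = ((-19 - 25*10)/1506 + 1721/(-8))/5490 = ((-19 - 250)*(1/1506) + 1721*(-⅛))*(1/5490) = (-269*1/1506 - 1721/8)*(1/5490) = (-269/1506 - 1721/8)*(1/5490) = -1296989/6024*1/5490 = -1296989/33071760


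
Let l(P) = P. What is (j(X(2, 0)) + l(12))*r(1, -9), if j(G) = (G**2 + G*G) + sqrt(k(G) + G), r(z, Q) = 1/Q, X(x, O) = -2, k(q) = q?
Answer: -20/9 - 2*I/9 ≈ -2.2222 - 0.22222*I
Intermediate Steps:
j(G) = 2*G**2 + sqrt(2)*sqrt(G) (j(G) = (G**2 + G*G) + sqrt(G + G) = (G**2 + G**2) + sqrt(2*G) = 2*G**2 + sqrt(2)*sqrt(G))
(j(X(2, 0)) + l(12))*r(1, -9) = ((2*(-2)**2 + sqrt(2)*sqrt(-2)) + 12)/(-9) = ((2*4 + sqrt(2)*(I*sqrt(2))) + 12)*(-1/9) = ((8 + 2*I) + 12)*(-1/9) = (20 + 2*I)*(-1/9) = -20/9 - 2*I/9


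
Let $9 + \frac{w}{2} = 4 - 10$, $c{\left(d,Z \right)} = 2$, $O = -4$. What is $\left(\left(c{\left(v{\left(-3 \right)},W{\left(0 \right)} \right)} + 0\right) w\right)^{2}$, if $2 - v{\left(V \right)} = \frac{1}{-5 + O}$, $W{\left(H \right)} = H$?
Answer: $3600$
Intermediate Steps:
$v{\left(V \right)} = \frac{19}{9}$ ($v{\left(V \right)} = 2 - \frac{1}{-5 - 4} = 2 - \frac{1}{-9} = 2 - - \frac{1}{9} = 2 + \frac{1}{9} = \frac{19}{9}$)
$w = -30$ ($w = -18 + 2 \left(4 - 10\right) = -18 + 2 \left(-6\right) = -18 - 12 = -30$)
$\left(\left(c{\left(v{\left(-3 \right)},W{\left(0 \right)} \right)} + 0\right) w\right)^{2} = \left(\left(2 + 0\right) \left(-30\right)\right)^{2} = \left(2 \left(-30\right)\right)^{2} = \left(-60\right)^{2} = 3600$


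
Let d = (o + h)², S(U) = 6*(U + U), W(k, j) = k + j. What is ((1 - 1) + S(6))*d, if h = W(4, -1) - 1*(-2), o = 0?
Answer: 1800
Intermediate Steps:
W(k, j) = j + k
S(U) = 12*U (S(U) = 6*(2*U) = 12*U)
h = 5 (h = (-1 + 4) - 1*(-2) = 3 + 2 = 5)
d = 25 (d = (0 + 5)² = 5² = 25)
((1 - 1) + S(6))*d = ((1 - 1) + 12*6)*25 = (0 + 72)*25 = 72*25 = 1800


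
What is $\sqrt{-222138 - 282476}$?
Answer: $i \sqrt{504614} \approx 710.36 i$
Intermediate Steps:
$\sqrt{-222138 - 282476} = \sqrt{-504614} = i \sqrt{504614}$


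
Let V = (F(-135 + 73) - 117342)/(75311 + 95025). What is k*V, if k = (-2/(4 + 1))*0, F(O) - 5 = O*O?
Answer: 0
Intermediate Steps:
F(O) = 5 + O² (F(O) = 5 + O*O = 5 + O²)
V = -113493/170336 (V = ((5 + (-135 + 73)²) - 117342)/(75311 + 95025) = ((5 + (-62)²) - 117342)/170336 = ((5 + 3844) - 117342)*(1/170336) = (3849 - 117342)*(1/170336) = -113493*1/170336 = -113493/170336 ≈ -0.66629)
k = 0 (k = (-2/5)*0 = ((⅕)*(-2))*0 = -⅖*0 = 0)
k*V = 0*(-113493/170336) = 0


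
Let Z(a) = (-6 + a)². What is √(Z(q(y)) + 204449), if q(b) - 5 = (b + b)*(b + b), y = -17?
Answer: √1538474 ≈ 1240.4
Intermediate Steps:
q(b) = 5 + 4*b² (q(b) = 5 + (b + b)*(b + b) = 5 + (2*b)*(2*b) = 5 + 4*b²)
√(Z(q(y)) + 204449) = √((-6 + (5 + 4*(-17)²))² + 204449) = √((-6 + (5 + 4*289))² + 204449) = √((-6 + (5 + 1156))² + 204449) = √((-6 + 1161)² + 204449) = √(1155² + 204449) = √(1334025 + 204449) = √1538474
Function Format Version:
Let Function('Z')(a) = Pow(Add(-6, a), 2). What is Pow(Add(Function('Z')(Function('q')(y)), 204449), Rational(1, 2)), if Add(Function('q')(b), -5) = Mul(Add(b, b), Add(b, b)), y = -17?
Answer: Pow(1538474, Rational(1, 2)) ≈ 1240.4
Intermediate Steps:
Function('q')(b) = Add(5, Mul(4, Pow(b, 2))) (Function('q')(b) = Add(5, Mul(Add(b, b), Add(b, b))) = Add(5, Mul(Mul(2, b), Mul(2, b))) = Add(5, Mul(4, Pow(b, 2))))
Pow(Add(Function('Z')(Function('q')(y)), 204449), Rational(1, 2)) = Pow(Add(Pow(Add(-6, Add(5, Mul(4, Pow(-17, 2)))), 2), 204449), Rational(1, 2)) = Pow(Add(Pow(Add(-6, Add(5, Mul(4, 289))), 2), 204449), Rational(1, 2)) = Pow(Add(Pow(Add(-6, Add(5, 1156)), 2), 204449), Rational(1, 2)) = Pow(Add(Pow(Add(-6, 1161), 2), 204449), Rational(1, 2)) = Pow(Add(Pow(1155, 2), 204449), Rational(1, 2)) = Pow(Add(1334025, 204449), Rational(1, 2)) = Pow(1538474, Rational(1, 2))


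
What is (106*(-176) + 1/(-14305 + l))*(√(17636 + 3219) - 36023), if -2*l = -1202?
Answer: 9209705921975/13704 - 255661825*√20855/13704 ≈ 6.6935e+8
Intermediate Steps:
l = 601 (l = -½*(-1202) = 601)
(106*(-176) + 1/(-14305 + l))*(√(17636 + 3219) - 36023) = (106*(-176) + 1/(-14305 + 601))*(√(17636 + 3219) - 36023) = (-18656 + 1/(-13704))*(√20855 - 36023) = (-18656 - 1/13704)*(-36023 + √20855) = -255661825*(-36023 + √20855)/13704 = 9209705921975/13704 - 255661825*√20855/13704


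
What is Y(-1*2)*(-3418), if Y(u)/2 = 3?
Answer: -20508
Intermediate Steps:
Y(u) = 6 (Y(u) = 2*3 = 6)
Y(-1*2)*(-3418) = 6*(-3418) = -20508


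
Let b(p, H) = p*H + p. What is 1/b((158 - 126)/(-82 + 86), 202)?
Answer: 1/1624 ≈ 0.00061576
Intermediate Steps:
b(p, H) = p + H*p (b(p, H) = H*p + p = p + H*p)
1/b((158 - 126)/(-82 + 86), 202) = 1/(((158 - 126)/(-82 + 86))*(1 + 202)) = 1/((32/4)*203) = 1/((32*(1/4))*203) = 1/(8*203) = 1/1624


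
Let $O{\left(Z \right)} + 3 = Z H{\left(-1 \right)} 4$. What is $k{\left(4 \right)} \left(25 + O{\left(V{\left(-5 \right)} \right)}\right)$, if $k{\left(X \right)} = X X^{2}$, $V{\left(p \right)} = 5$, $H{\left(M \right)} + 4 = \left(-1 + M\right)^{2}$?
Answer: $1408$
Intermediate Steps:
$H{\left(M \right)} = -4 + \left(-1 + M\right)^{2}$
$O{\left(Z \right)} = -3$ ($O{\left(Z \right)} = -3 + Z \left(-4 + \left(-1 - 1\right)^{2}\right) 4 = -3 + Z \left(-4 + \left(-2\right)^{2}\right) 4 = -3 + Z \left(-4 + 4\right) 4 = -3 + Z 0 \cdot 4 = -3 + 0 \cdot 4 = -3 + 0 = -3$)
$k{\left(X \right)} = X^{3}$
$k{\left(4 \right)} \left(25 + O{\left(V{\left(-5 \right)} \right)}\right) = 4^{3} \left(25 - 3\right) = 64 \cdot 22 = 1408$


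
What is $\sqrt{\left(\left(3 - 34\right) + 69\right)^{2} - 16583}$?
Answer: $i \sqrt{15139} \approx 123.04 i$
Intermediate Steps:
$\sqrt{\left(\left(3 - 34\right) + 69\right)^{2} - 16583} = \sqrt{\left(-31 + 69\right)^{2} - 16583} = \sqrt{38^{2} - 16583} = \sqrt{1444 - 16583} = \sqrt{-15139} = i \sqrt{15139}$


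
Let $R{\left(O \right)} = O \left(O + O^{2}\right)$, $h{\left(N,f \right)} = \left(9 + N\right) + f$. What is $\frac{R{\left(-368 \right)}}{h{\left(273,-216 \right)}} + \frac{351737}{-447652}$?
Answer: $- \frac{11124299893529}{14772516} \approx -7.5304 \cdot 10^{5}$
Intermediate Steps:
$h{\left(N,f \right)} = 9 + N + f$
$\frac{R{\left(-368 \right)}}{h{\left(273,-216 \right)}} + \frac{351737}{-447652} = \frac{\left(-368\right)^{2} \left(1 - 368\right)}{9 + 273 - 216} + \frac{351737}{-447652} = \frac{135424 \left(-367\right)}{66} + 351737 \left(- \frac{1}{447652}\right) = \left(-49700608\right) \frac{1}{66} - \frac{351737}{447652} = - \frac{24850304}{33} - \frac{351737}{447652} = - \frac{11124299893529}{14772516}$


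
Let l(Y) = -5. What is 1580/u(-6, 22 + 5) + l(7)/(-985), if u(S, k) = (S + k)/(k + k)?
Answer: 5602687/1379 ≈ 4062.9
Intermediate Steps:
u(S, k) = (S + k)/(2*k) (u(S, k) = (S + k)/((2*k)) = (S + k)*(1/(2*k)) = (S + k)/(2*k))
1580/u(-6, 22 + 5) + l(7)/(-985) = 1580/(((-6 + (22 + 5))/(2*(22 + 5)))) - 5/(-985) = 1580/(((½)*(-6 + 27)/27)) - 5*(-1/985) = 1580/(((½)*(1/27)*21)) + 1/197 = 1580/(7/18) + 1/197 = 1580*(18/7) + 1/197 = 28440/7 + 1/197 = 5602687/1379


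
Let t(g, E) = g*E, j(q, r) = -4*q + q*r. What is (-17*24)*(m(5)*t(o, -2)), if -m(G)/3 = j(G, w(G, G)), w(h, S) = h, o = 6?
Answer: -73440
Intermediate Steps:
m(G) = -3*G*(-4 + G)
t(g, E) = E*g
(-17*24)*(m(5)*t(o, -2)) = (-17*24)*((3*5*(4 - 1*5))*(-2*6)) = -408*3*5*(4 - 5)*(-12) = -408*3*5*(-1)*(-12) = -(-6120)*(-12) = -408*180 = -73440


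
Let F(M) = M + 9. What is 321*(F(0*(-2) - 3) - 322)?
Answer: -101436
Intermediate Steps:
F(M) = 9 + M
321*(F(0*(-2) - 3) - 322) = 321*((9 + (0*(-2) - 3)) - 322) = 321*((9 + (0 - 3)) - 322) = 321*((9 - 3) - 322) = 321*(6 - 322) = 321*(-316) = -101436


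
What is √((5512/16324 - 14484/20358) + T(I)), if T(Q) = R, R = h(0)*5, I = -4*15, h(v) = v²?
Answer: 2*I*√708743035/87087 ≈ 0.61139*I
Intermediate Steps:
I = -60
R = 0 (R = 0²*5 = 0*5 = 0)
T(Q) = 0
√((5512/16324 - 14484/20358) + T(I)) = √((5512/16324 - 14484/20358) + 0) = √((5512*(1/16324) - 14484*1/20358) + 0) = √((26/77 - 2414/3393) + 0) = √(-97660/261261 + 0) = √(-97660/261261) = 2*I*√708743035/87087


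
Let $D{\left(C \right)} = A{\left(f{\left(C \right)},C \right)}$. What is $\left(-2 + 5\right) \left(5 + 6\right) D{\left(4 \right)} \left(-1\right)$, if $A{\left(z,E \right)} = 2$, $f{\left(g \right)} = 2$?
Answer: $-66$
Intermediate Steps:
$D{\left(C \right)} = 2$
$\left(-2 + 5\right) \left(5 + 6\right) D{\left(4 \right)} \left(-1\right) = \left(-2 + 5\right) \left(5 + 6\right) 2 \left(-1\right) = 3 \cdot 11 \cdot 2 \left(-1\right) = 33 \cdot 2 \left(-1\right) = 66 \left(-1\right) = -66$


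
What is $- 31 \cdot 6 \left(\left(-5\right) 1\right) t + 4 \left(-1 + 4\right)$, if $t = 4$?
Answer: $3732$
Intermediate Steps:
$- 31 \cdot 6 \left(\left(-5\right) 1\right) t + 4 \left(-1 + 4\right) = - 31 \cdot 6 \left(\left(-5\right) 1\right) 4 + 4 \left(-1 + 4\right) = - 31 \cdot 6 \left(-5\right) 4 + 4 \cdot 3 = - 31 \left(\left(-30\right) 4\right) + 12 = \left(-31\right) \left(-120\right) + 12 = 3720 + 12 = 3732$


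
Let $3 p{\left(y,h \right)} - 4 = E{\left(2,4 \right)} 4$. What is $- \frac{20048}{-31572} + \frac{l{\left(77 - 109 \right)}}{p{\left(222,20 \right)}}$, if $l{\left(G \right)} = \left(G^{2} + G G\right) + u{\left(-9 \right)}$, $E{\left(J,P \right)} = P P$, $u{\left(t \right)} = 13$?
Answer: $\frac{49143235}{536724} \approx 91.562$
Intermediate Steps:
$E{\left(J,P \right)} = P^{2}$
$l{\left(G \right)} = 13 + 2 G^{2}$ ($l{\left(G \right)} = \left(G^{2} + G G\right) + 13 = \left(G^{2} + G^{2}\right) + 13 = 2 G^{2} + 13 = 13 + 2 G^{2}$)
$p{\left(y,h \right)} = \frac{68}{3}$ ($p{\left(y,h \right)} = \frac{4}{3} + \frac{4^{2} \cdot 4}{3} = \frac{4}{3} + \frac{16 \cdot 4}{3} = \frac{4}{3} + \frac{1}{3} \cdot 64 = \frac{4}{3} + \frac{64}{3} = \frac{68}{3}$)
$- \frac{20048}{-31572} + \frac{l{\left(77 - 109 \right)}}{p{\left(222,20 \right)}} = - \frac{20048}{-31572} + \frac{13 + 2 \left(77 - 109\right)^{2}}{\frac{68}{3}} = \left(-20048\right) \left(- \frac{1}{31572}\right) + \left(13 + 2 \left(-32\right)^{2}\right) \frac{3}{68} = \frac{5012}{7893} + \left(13 + 2 \cdot 1024\right) \frac{3}{68} = \frac{5012}{7893} + \left(13 + 2048\right) \frac{3}{68} = \frac{5012}{7893} + 2061 \cdot \frac{3}{68} = \frac{5012}{7893} + \frac{6183}{68} = \frac{49143235}{536724}$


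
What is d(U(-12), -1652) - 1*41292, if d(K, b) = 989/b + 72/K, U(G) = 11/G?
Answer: -751796431/18172 ≈ -41371.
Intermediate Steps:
d(K, b) = 72/K + 989/b
d(U(-12), -1652) - 1*41292 = (72/((11/(-12))) + 989/(-1652)) - 1*41292 = (72/((11*(-1/12))) + 989*(-1/1652)) - 41292 = (72/(-11/12) - 989/1652) - 41292 = (72*(-12/11) - 989/1652) - 41292 = (-864/11 - 989/1652) - 41292 = -1438207/18172 - 41292 = -751796431/18172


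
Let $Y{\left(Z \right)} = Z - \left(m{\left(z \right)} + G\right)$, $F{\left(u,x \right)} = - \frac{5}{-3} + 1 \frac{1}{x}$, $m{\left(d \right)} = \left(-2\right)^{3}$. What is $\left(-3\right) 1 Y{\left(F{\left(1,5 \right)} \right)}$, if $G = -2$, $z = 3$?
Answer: $- \frac{178}{5} \approx -35.6$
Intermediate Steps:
$m{\left(d \right)} = -8$
$F{\left(u,x \right)} = \frac{5}{3} + \frac{1}{x}$ ($F{\left(u,x \right)} = \left(-5\right) \left(- \frac{1}{3}\right) + \frac{1}{x} = \frac{5}{3} + \frac{1}{x}$)
$Y{\left(Z \right)} = 10 + Z$ ($Y{\left(Z \right)} = Z - \left(-8 - 2\right) = Z - -10 = Z + 10 = 10 + Z$)
$\left(-3\right) 1 Y{\left(F{\left(1,5 \right)} \right)} = \left(-3\right) 1 \left(10 + \left(\frac{5}{3} + \frac{1}{5}\right)\right) = - 3 \left(10 + \left(\frac{5}{3} + \frac{1}{5}\right)\right) = - 3 \left(10 + \frac{28}{15}\right) = \left(-3\right) \frac{178}{15} = - \frac{178}{5}$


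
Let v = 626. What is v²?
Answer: 391876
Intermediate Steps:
v² = 626² = 391876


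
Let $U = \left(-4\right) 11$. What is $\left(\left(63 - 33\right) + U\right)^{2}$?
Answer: $196$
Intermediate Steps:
$U = -44$
$\left(\left(63 - 33\right) + U\right)^{2} = \left(\left(63 - 33\right) - 44\right)^{2} = \left(30 - 44\right)^{2} = \left(-14\right)^{2} = 196$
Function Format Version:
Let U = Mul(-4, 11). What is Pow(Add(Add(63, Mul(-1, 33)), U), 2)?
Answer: 196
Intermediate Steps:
U = -44
Pow(Add(Add(63, Mul(-1, 33)), U), 2) = Pow(Add(Add(63, Mul(-1, 33)), -44), 2) = Pow(Add(Add(63, -33), -44), 2) = Pow(Add(30, -44), 2) = Pow(-14, 2) = 196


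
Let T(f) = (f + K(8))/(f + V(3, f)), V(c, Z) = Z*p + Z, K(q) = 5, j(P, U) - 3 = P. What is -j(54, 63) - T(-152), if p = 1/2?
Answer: -21807/380 ≈ -57.387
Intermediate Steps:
j(P, U) = 3 + P
p = 1/2 ≈ 0.50000
V(c, Z) = 3*Z/2 (V(c, Z) = Z*(1/2) + Z = Z/2 + Z = 3*Z/2)
T(f) = 2*(5 + f)/(5*f) (T(f) = (f + 5)/(f + 3*f/2) = (5 + f)/((5*f/2)) = (5 + f)*(2/(5*f)) = 2*(5 + f)/(5*f))
-j(54, 63) - T(-152) = -(3 + 54) - (2/5 + 2/(-152)) = -1*57 - (2/5 + 2*(-1/152)) = -57 - (2/5 - 1/76) = -57 - 1*147/380 = -57 - 147/380 = -21807/380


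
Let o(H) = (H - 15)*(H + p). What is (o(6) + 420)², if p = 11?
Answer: 71289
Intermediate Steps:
o(H) = (-15 + H)*(11 + H) (o(H) = (H - 15)*(H + 11) = (-15 + H)*(11 + H))
(o(6) + 420)² = ((-165 + 6² - 4*6) + 420)² = ((-165 + 36 - 24) + 420)² = (-153 + 420)² = 267² = 71289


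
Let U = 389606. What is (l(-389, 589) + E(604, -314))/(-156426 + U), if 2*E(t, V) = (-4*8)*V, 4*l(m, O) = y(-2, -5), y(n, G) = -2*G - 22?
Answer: 5021/233180 ≈ 0.021533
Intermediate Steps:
y(n, G) = -22 - 2*G
l(m, O) = -3 (l(m, O) = (-22 - 2*(-5))/4 = (-22 + 10)/4 = (¼)*(-12) = -3)
E(t, V) = -16*V (E(t, V) = ((-4*8)*V)/2 = (-32*V)/2 = -16*V)
(l(-389, 589) + E(604, -314))/(-156426 + U) = (-3 - 16*(-314))/(-156426 + 389606) = (-3 + 5024)/233180 = 5021*(1/233180) = 5021/233180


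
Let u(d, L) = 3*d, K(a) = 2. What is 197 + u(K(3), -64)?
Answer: 203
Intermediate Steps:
197 + u(K(3), -64) = 197 + 3*2 = 197 + 6 = 203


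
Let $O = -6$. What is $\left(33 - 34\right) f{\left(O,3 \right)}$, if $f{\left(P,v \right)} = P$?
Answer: $6$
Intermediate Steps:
$\left(33 - 34\right) f{\left(O,3 \right)} = \left(33 - 34\right) \left(-6\right) = \left(-1\right) \left(-6\right) = 6$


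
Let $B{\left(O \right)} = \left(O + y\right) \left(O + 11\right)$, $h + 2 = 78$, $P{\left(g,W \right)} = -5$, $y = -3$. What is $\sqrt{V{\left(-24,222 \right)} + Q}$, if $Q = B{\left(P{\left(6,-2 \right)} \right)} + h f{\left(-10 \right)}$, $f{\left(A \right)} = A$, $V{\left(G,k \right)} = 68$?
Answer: $2 i \sqrt{185} \approx 27.203 i$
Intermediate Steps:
$h = 76$ ($h = -2 + 78 = 76$)
$B{\left(O \right)} = \left(-3 + O\right) \left(11 + O\right)$ ($B{\left(O \right)} = \left(O - 3\right) \left(O + 11\right) = \left(-3 + O\right) \left(11 + O\right)$)
$Q = -808$ ($Q = \left(-33 + \left(-5\right)^{2} + 8 \left(-5\right)\right) + 76 \left(-10\right) = \left(-33 + 25 - 40\right) - 760 = -48 - 760 = -808$)
$\sqrt{V{\left(-24,222 \right)} + Q} = \sqrt{68 - 808} = \sqrt{-740} = 2 i \sqrt{185}$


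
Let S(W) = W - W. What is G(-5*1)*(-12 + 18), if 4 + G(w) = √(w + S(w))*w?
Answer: -24 - 30*I*√5 ≈ -24.0 - 67.082*I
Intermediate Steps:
S(W) = 0
G(w) = -4 + w^(3/2) (G(w) = -4 + √(w + 0)*w = -4 + √w*w = -4 + w^(3/2))
G(-5*1)*(-12 + 18) = (-4 + (-5*1)^(3/2))*(-12 + 18) = (-4 + (-5)^(3/2))*6 = (-4 - 5*I*√5)*6 = -24 - 30*I*√5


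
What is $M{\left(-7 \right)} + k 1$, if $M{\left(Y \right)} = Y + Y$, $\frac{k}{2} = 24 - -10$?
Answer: $54$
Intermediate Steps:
$k = 68$ ($k = 2 \left(24 - -10\right) = 2 \left(24 + 10\right) = 2 \cdot 34 = 68$)
$M{\left(Y \right)} = 2 Y$
$M{\left(-7 \right)} + k 1 = 2 \left(-7\right) + 68 \cdot 1 = -14 + 68 = 54$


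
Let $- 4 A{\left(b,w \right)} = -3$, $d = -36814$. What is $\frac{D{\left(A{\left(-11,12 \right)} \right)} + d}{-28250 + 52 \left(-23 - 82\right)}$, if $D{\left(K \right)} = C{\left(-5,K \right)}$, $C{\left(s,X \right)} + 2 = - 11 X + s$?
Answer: $\frac{147317}{134840} \approx 1.0925$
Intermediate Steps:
$A{\left(b,w \right)} = \frac{3}{4}$ ($A{\left(b,w \right)} = \left(- \frac{1}{4}\right) \left(-3\right) = \frac{3}{4}$)
$C{\left(s,X \right)} = -2 + s - 11 X$ ($C{\left(s,X \right)} = -2 - \left(- s + 11 X\right) = -2 + s - 11 X$)
$D{\left(K \right)} = -7 - 11 K$ ($D{\left(K \right)} = -2 - 5 - 11 K = -7 - 11 K$)
$\frac{D{\left(A{\left(-11,12 \right)} \right)} + d}{-28250 + 52 \left(-23 - 82\right)} = \frac{\left(-7 - \frac{33}{4}\right) - 36814}{-28250 + 52 \left(-23 - 82\right)} = \frac{\left(-7 - \frac{33}{4}\right) - 36814}{-28250 + 52 \left(-105\right)} = \frac{- \frac{61}{4} - 36814}{-28250 - 5460} = - \frac{147317}{4 \left(-33710\right)} = \left(- \frac{147317}{4}\right) \left(- \frac{1}{33710}\right) = \frac{147317}{134840}$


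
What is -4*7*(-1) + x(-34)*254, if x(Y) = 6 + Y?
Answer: -7084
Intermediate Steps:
-4*7*(-1) + x(-34)*254 = -4*7*(-1) + (6 - 34)*254 = -28*(-1) - 28*254 = 28 - 7112 = -7084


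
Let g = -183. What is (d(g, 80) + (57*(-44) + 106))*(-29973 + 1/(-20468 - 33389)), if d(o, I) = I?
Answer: 3748302111564/53857 ≈ 6.9597e+7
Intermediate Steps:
(d(g, 80) + (57*(-44) + 106))*(-29973 + 1/(-20468 - 33389)) = (80 + (57*(-44) + 106))*(-29973 + 1/(-20468 - 33389)) = (80 + (-2508 + 106))*(-29973 + 1/(-53857)) = (80 - 2402)*(-29973 - 1/53857) = -2322*(-1614255862/53857) = 3748302111564/53857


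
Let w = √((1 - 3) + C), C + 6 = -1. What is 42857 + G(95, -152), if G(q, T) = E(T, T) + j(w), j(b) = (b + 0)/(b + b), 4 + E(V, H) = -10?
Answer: 85687/2 ≈ 42844.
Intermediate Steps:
E(V, H) = -14 (E(V, H) = -4 - 10 = -14)
C = -7 (C = -6 - 1 = -7)
w = 3*I (w = √((1 - 3) - 7) = √(-2 - 7) = √(-9) = 3*I ≈ 3.0*I)
j(b) = ½ (j(b) = b/((2*b)) = b*(1/(2*b)) = ½)
G(q, T) = -27/2 (G(q, T) = -14 + ½ = -27/2)
42857 + G(95, -152) = 42857 - 27/2 = 85687/2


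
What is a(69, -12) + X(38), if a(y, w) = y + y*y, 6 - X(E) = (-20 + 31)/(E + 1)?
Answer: 188593/39 ≈ 4835.7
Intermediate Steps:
X(E) = 6 - 11/(1 + E) (X(E) = 6 - (-20 + 31)/(E + 1) = 6 - 11/(1 + E))
a(y, w) = y + y²
a(69, -12) + X(38) = 69*(1 + 69) + (-5 + 6*38)/(1 + 38) = 69*70 + (-5 + 228)/39 = 4830 + (1/39)*223 = 4830 + 223/39 = 188593/39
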